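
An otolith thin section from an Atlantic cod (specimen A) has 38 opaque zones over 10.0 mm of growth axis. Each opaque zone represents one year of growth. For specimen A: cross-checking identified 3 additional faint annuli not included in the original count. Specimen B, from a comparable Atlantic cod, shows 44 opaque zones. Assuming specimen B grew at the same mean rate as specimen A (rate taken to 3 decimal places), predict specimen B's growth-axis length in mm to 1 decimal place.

10.7 mm

Specimen A: true opaque zone count = 38 + 3 = 41.
A: 10.0 mm over 41 years gives 10.0 / 41 ≈ 0.244 mm per year.
For B, 0.244 mm/year × 44 years = 10.7 mm.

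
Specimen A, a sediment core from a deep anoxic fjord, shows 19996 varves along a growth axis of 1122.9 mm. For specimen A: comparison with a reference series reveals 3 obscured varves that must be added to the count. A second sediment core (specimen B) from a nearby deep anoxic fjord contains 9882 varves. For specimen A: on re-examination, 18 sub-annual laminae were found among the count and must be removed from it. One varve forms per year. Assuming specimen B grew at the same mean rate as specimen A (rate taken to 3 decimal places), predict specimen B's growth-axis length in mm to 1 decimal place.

553.4 mm

Specimen A: after corrections the count is 19996 − 18 + 3 = 19981 varves.
A: Mean rate = 1122.9 mm / 19981 years ≈ 0.056 mm/yr.
For B, 0.056 mm/year × 9882 years = 553.4 mm.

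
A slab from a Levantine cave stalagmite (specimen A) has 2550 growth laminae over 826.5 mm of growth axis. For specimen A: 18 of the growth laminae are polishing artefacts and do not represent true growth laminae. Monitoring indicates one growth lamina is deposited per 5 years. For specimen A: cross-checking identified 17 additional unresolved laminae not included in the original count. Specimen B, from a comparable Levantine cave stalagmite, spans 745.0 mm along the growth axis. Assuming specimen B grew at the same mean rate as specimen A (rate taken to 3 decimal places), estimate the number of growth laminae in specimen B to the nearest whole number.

2292 growth laminae

Specimen A: after corrections the count is 2550 − 18 + 17 = 2549 growth laminae.
Specimen A: 2549 growth laminae at 5 years each span 2549 × 5 = 12745 years.
A: 826.5 mm over 12745 years gives 826.5 / 12745 ≈ 0.065 mm/yr.
B spans 745.0 / 0.065 = 11461.54 years; at 5 years per growth lamina that is 11461.54 / 5 ≈ 2292 growth laminae.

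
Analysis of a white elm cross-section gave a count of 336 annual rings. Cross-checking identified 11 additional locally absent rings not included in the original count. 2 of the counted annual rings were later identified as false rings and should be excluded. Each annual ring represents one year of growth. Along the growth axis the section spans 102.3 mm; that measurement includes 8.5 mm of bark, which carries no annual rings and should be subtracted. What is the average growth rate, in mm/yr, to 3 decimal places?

After corrections the count is 336 − 2 + 11 = 345 annual rings.
Removing the 8.5 mm offcut leaves 102.3 − 8.5 = 93.8 mm.
Mean rate = 93.8 mm / 345 years ≈ 0.272 mm/yr.

0.272 mm/yr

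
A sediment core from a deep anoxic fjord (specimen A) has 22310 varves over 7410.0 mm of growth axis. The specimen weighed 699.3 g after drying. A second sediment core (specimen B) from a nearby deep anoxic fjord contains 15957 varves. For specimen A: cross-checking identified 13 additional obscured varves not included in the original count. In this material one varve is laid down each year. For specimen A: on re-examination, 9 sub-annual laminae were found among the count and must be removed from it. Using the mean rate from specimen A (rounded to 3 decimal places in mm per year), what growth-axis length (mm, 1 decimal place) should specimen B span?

Specimen A: after corrections the count is 22310 − 9 + 13 = 22314 varves.
A: Extension rate ≈ 7410.0 / 22314 = 0.332 mm/yr.
B's length ≈ 0.332 × 15957 = 5297.7 mm.

5297.7 mm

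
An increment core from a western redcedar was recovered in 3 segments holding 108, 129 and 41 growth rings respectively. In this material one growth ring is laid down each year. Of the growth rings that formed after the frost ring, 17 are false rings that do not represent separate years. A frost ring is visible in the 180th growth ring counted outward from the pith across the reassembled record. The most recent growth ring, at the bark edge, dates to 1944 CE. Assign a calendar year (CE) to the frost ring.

Total growth rings = 108 + 129 + 41 = 278.
Between growth ring 180 and the bark edge there are 278 − 180 = 98 growth rings.
Excluding 17 false growth rings: 98 − 17 = 81.
The growth ring at the bark edge is 1944 CE, so the frost ring dates to 1944 − 81 = 1863 CE.

1863 CE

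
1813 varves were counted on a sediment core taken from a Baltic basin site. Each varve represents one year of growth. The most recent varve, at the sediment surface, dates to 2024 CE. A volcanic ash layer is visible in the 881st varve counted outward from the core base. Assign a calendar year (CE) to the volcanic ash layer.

The volcanic ash layer sits at varve 881 from the core base, so 1813 − 881 = 932 varves formed after it.
2024 − 932 = 1092 CE.

1092 CE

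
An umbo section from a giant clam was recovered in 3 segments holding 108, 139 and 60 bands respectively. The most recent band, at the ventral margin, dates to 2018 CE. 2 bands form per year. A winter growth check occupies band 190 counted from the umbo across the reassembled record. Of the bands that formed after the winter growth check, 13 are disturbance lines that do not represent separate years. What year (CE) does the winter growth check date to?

1966 CE

Total bands = 108 + 139 + 60 = 307.
307 − 190 = 117 bands lie beyond the winter growth check toward the ventral margin.
Removing the 13 false bands leaves 117 − 13 = 104 true bands beyond the winter growth check.
104 bands at 2 per year is 104 / 2 = 52 years.
Counting back 52 years from 2018 CE places the winter growth check in 2018 − 52 = 1966 CE.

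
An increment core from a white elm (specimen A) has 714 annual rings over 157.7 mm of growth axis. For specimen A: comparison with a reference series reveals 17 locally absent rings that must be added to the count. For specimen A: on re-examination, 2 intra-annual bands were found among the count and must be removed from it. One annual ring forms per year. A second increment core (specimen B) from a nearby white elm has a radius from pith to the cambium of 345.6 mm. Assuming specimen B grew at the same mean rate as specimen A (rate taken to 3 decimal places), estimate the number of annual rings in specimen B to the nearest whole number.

1600 annual rings

Specimen A: true annual ring count = 714 − 2 + 17 = 729.
A: Mean rate = 157.7 mm / 729 years ≈ 0.216 mm per year.
Specimen B: 345.6 mm / 0.216 mm per year = 1600.00 years ≈ 1600 annual rings.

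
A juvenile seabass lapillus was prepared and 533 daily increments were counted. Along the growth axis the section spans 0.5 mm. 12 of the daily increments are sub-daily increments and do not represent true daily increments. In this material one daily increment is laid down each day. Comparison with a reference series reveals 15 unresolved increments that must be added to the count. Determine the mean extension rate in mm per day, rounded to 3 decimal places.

0.001 mm per day

True daily increment count = 533 − 12 + 15 = 536.
0.5 mm over 536 days gives 0.5 / 536 ≈ 0.001 mm per day.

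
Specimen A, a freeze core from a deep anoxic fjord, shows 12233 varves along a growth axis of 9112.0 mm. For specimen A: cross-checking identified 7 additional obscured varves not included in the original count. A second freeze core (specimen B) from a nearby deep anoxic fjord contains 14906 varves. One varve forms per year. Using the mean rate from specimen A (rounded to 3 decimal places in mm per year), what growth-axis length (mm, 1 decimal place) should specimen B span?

11090.1 mm

Specimen A: true varve count = 12233 + 7 = 12240.
A: Extension rate ≈ 9112.0 / 12240 = 0.744 mm/year.
Length of B = 0.744 × 14906 = 11090.1 mm.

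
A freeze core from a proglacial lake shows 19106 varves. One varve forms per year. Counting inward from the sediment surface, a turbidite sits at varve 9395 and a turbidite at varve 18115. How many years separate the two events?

18115 − 9395 = 8720 varves lie between the two events.
One varve per year makes the interval 8720 years.

8720 years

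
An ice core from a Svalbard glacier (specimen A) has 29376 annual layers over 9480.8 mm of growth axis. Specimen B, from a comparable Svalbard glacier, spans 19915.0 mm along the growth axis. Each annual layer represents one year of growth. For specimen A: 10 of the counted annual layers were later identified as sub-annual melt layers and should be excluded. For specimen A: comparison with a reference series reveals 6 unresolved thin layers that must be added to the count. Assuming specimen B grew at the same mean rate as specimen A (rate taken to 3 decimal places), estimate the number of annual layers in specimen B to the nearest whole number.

Specimen A: correcting the raw count gives 29376 − 10 + 6 = 29372 true annual layers.
A: Mean rate = 9480.8 mm / 29372 years ≈ 0.323 mm per year.
For B, 19915.0 / 0.323 = 61656.35 years ≈ 61656 annual layers.

61656 annual layers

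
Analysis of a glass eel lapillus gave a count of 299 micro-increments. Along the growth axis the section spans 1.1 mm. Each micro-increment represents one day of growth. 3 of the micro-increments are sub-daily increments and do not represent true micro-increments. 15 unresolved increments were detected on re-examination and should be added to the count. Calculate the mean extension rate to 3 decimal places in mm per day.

True micro-increment count = 299 − 3 + 15 = 311.
Extension rate ≈ 1.1 / 311 = 0.004 mm per day.

0.004 mm per day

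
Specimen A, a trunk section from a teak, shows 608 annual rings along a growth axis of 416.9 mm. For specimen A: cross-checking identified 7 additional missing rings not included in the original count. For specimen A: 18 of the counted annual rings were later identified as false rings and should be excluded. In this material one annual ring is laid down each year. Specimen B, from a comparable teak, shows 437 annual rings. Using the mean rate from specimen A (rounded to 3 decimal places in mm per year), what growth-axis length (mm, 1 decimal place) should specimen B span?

Specimen A: correcting the raw count gives 608 − 18 + 7 = 597 true annual rings.
A: Mean rate = 416.9 mm / 597 years ≈ 0.698 mm per year.
For B, 0.698 mm/year × 437 years = 305.0 mm.

305.0 mm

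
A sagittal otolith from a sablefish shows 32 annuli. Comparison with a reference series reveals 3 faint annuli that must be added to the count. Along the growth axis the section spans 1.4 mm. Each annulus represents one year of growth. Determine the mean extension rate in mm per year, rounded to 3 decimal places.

True annulus count = 32 + 3 = 35.
Mean rate = 1.4 mm / 35 years ≈ 0.040 mm per year.

0.040 mm per year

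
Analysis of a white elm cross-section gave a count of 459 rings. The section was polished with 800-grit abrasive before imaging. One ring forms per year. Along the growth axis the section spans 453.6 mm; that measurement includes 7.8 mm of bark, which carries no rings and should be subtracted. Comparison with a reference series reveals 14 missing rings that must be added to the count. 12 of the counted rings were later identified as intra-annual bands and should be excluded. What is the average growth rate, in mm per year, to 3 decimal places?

True ring count = 459 − 12 + 14 = 461.
Removing the 7.8 mm offcut leaves 453.6 − 7.8 = 445.8 mm.
Extension rate ≈ 445.8 / 461 = 0.967 mm per year.

0.967 mm per year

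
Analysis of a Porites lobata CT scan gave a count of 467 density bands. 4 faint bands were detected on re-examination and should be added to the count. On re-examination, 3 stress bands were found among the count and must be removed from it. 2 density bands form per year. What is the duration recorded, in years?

234 years

True density band count = 467 − 3 + 4 = 468.
With 2 density bands per year, 468 / 2 = 234 years.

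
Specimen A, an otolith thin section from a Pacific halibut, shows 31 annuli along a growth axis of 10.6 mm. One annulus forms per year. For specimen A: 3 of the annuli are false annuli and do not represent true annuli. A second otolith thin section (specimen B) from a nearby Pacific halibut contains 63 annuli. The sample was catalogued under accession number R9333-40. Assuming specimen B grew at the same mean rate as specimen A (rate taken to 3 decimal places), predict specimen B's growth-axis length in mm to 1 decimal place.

Specimen A: correcting the raw count gives 31 − 3 = 28 true annuli.
A: 10.6 mm over 28 years gives 10.6 / 28 ≈ 0.379 mm per year.
B's length ≈ 0.379 × 63 = 23.9 mm.

23.9 mm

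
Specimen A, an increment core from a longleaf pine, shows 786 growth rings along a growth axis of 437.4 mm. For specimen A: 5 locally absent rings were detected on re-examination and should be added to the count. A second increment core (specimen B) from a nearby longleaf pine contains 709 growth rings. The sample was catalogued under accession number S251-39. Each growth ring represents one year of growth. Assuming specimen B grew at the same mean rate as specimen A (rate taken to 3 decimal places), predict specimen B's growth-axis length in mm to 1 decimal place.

Specimen A: adjusted count: 786 + 5 = 791 growth rings.
A: Extension rate ≈ 437.4 / 791 = 0.553 mm per year.
B's length ≈ 0.553 × 709 = 392.1 mm.

392.1 mm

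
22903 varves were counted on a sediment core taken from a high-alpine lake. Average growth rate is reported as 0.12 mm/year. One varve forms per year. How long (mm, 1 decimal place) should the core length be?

2748.4 mm

22903 years of growth are recorded.
Length ≈ 0.12 × 22903 = 2748.4 mm.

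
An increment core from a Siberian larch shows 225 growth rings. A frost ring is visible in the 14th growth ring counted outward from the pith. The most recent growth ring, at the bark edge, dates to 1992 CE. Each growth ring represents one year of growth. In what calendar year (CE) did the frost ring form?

1781 CE

225 − 14 = 211 growth rings lie beyond the frost ring toward the bark edge.
Counting back 211 years from 1992 CE places the frost ring in 1992 − 211 = 1781 CE.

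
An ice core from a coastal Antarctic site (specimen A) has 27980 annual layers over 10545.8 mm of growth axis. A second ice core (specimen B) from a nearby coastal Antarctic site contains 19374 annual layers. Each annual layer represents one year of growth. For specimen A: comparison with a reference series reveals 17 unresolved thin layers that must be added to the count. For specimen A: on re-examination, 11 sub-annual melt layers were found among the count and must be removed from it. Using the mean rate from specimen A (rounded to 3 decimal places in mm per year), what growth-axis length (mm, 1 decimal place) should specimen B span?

Specimen A: correcting the raw count gives 27980 − 11 + 17 = 27986 true annual layers.
A: Extension rate ≈ 10545.8 / 27986 = 0.377 mm per year.
For B, 0.377 mm/year × 19374 years = 7304.0 mm.

7304.0 mm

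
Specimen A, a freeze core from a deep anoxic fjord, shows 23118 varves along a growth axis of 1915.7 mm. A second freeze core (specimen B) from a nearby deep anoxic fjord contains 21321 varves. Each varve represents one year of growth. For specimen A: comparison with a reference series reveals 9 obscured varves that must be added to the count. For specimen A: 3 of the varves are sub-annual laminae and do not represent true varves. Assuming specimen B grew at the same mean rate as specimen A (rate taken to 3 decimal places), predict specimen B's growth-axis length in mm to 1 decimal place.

Specimen A: adjusted count: 23118 − 3 + 9 = 23124 varves.
A: 1915.7 mm over 23124 years gives 1915.7 / 23124 ≈ 0.083 mm per year.
For B, 0.083 mm/year × 21321 years = 1769.6 mm.

1769.6 mm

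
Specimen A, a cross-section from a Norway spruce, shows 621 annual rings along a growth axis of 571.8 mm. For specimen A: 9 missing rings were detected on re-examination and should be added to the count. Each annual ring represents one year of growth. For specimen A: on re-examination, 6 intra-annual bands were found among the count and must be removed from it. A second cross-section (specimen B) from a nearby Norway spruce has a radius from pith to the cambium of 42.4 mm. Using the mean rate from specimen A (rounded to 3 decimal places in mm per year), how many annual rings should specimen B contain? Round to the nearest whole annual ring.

Specimen A: true annual ring count = 621 − 6 + 9 = 624.
A: Mean rate = 571.8 mm / 624 years ≈ 0.916 mm per year.
For B, 42.4 / 0.916 = 46.29 years ≈ 46 annual rings.

46 annual rings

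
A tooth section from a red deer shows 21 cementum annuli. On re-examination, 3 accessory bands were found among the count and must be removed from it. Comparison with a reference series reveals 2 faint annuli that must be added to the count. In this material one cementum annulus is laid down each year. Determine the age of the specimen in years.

20 years

True cementum annulus count = 21 − 3 + 2 = 20.
One cementum annulus per year makes the duration 20 years.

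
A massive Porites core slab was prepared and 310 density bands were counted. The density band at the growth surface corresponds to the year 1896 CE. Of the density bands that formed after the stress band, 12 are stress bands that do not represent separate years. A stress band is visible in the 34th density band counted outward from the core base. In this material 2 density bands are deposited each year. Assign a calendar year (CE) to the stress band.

1764 CE

Between density band 34 and the growth surface there are 310 − 34 = 276 density bands.
Excluding 12 false density bands: 276 − 12 = 264.
With 2 density bands per year, 264 / 2 = 132 years.
Counting back 132 years from 1896 CE places the stress band in 1896 − 132 = 1764 CE.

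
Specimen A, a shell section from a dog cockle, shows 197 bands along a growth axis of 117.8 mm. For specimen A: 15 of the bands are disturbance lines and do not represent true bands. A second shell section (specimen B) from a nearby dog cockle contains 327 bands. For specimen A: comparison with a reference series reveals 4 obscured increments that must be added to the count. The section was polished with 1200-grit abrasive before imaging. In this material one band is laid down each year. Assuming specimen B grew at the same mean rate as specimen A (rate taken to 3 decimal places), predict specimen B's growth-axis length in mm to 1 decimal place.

Specimen A: adjusted count: 197 − 15 + 4 = 186 bands.
A: Extension rate ≈ 117.8 / 186 = 0.633 mm per year.
Length of B = 0.633 × 327 = 207.0 mm.

207.0 mm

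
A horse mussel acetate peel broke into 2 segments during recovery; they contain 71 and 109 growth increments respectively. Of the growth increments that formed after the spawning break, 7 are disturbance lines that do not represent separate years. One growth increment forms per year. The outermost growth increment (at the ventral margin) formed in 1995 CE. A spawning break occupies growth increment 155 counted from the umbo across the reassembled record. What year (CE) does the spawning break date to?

1977 CE

Total growth increments = 71 + 109 = 180.
180 − 155 = 25 growth increments lie beyond the spawning break toward the ventral margin.
25 − 7 false = 18 true growth increments after the spawning break.
1995 − 18 = 1977 CE.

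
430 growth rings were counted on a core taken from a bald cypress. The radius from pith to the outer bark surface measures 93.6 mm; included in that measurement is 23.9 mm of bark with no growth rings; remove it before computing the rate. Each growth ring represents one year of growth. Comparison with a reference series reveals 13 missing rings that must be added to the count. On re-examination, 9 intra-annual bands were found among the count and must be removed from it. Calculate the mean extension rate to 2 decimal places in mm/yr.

Correcting the raw count gives 430 − 9 + 13 = 434 true growth rings.
Removing the 23.9 mm offcut leaves 93.6 − 23.9 = 69.7 mm.
Extension rate ≈ 69.7 / 434 = 0.16 mm/yr.

0.16 mm/yr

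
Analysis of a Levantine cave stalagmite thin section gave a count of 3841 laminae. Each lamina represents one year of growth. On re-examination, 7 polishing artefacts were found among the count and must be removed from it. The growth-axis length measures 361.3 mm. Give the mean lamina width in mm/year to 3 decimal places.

0.094 mm/year

Correcting the raw count gives 3841 − 7 = 3834 true laminae.
Mean rate = 361.3 mm / 3834 years ≈ 0.094 mm/year.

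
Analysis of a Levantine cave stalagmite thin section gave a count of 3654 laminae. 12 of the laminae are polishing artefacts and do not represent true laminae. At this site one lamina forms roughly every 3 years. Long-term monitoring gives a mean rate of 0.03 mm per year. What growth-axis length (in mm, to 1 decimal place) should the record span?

True lamina count = 3654 − 12 = 3642.
At 3 years per lamina, 3642 × 3 = 10926 years.
Length ≈ 0.03 × 10926 = 327.8 mm.

327.8 mm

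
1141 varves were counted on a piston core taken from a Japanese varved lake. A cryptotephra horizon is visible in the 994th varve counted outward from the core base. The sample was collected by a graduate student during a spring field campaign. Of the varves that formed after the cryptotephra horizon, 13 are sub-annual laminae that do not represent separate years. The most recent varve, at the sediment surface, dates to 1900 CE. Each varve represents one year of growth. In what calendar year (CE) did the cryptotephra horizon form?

1766 CE

The cryptotephra horizon sits at varve 994 from the core base, so 1141 − 994 = 147 varves formed after it.
Excluding 13 false varves: 147 − 13 = 134.
Counting back 134 years from 1900 CE places the cryptotephra horizon in 1900 − 134 = 1766 CE.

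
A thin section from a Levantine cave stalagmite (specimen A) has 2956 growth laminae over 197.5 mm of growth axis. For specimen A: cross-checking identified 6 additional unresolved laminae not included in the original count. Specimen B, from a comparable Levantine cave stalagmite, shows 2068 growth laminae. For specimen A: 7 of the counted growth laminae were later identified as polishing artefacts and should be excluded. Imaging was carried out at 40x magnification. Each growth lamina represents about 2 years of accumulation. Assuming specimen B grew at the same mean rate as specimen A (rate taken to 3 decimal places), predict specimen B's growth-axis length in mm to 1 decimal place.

Specimen A: true growth lamina count = 2956 − 7 + 6 = 2955.
Specimen A: 2955 growth laminae at 2 years each span 2955 × 2 = 5910 years.
A: Extension rate ≈ 197.5 / 5910 = 0.033 mm per year.
Specimen B: multiplying by 2 years per growth lamina: 2068 × 2 = 4136 years. B's length ≈ 0.033 × 4136 = 136.5 mm.

136.5 mm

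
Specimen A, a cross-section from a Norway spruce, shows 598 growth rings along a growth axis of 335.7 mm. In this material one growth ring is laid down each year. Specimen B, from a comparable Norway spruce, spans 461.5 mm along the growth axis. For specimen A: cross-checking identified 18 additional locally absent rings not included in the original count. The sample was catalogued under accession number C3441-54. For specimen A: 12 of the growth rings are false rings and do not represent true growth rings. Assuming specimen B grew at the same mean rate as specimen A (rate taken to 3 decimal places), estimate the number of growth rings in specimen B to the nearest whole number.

Specimen A: after corrections the count is 598 − 12 + 18 = 604 growth rings.
A: Extension rate ≈ 335.7 / 604 = 0.556 mm per year.
B spans 461.5 / 0.556 = 830.04 years ≈ 830 growth rings.

830 growth rings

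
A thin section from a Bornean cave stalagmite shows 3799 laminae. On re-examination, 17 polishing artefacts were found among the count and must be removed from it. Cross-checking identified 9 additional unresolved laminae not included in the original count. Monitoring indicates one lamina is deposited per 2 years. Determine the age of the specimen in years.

7582 yr

True lamina count = 3799 − 17 + 9 = 3791.
Multiplying by 2 years per lamina: 3791 × 2 = 7582 years.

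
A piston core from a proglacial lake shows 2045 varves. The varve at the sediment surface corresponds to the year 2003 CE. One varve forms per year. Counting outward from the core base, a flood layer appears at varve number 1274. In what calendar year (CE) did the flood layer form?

The flood layer sits at varve 1274 from the core base, so 2045 − 1274 = 771 varves formed after it.
2003 − 771 = 1232 CE.

1232 CE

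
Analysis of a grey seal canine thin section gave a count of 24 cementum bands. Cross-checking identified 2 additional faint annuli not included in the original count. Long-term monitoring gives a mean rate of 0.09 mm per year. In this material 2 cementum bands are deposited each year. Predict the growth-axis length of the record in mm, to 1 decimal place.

Adjusted count: 24 + 2 = 26 cementum bands.
26 cementum bands at 2 per year is 26 / 2 = 13 years.
13 years at 0.09 mm/year gives 0.09 × 13 = 1.2 mm.

1.2 mm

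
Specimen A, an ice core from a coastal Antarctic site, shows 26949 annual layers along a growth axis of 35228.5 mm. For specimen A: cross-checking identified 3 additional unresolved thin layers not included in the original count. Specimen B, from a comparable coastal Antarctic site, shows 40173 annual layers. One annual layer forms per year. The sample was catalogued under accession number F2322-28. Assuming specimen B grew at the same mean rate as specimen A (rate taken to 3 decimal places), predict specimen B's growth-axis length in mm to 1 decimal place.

Specimen A: true annual layer count = 26949 + 3 = 26952.
A: Mean rate = 35228.5 mm / 26952 years ≈ 1.307 mm/year.
For B, 1.307 mm/year × 40173 years = 52506.1 mm.

52506.1 mm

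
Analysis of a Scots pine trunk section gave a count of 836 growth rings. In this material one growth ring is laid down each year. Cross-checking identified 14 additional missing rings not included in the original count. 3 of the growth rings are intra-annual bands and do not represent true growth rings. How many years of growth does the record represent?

After corrections the count is 836 − 3 + 14 = 847 growth rings.
At one growth ring per year, that is 847 years.

847 yr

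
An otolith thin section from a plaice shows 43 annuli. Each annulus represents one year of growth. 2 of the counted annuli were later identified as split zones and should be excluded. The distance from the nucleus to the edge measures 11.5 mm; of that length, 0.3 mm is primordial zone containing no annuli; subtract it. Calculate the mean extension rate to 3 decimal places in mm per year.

0.273 mm per year

Correcting the raw count gives 43 − 2 = 41 true annuli.
Net length = 11.5 − 0.3 = 11.2 mm.
Mean rate = 11.2 mm / 41 years ≈ 0.273 mm per year.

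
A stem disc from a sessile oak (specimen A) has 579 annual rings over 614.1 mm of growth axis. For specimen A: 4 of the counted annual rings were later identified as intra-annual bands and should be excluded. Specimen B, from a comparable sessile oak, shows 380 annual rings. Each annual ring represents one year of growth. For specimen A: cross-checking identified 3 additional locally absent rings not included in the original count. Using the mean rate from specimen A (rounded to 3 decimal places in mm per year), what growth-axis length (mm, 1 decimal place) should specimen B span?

403.6 mm

Specimen A: adjusted count: 579 − 4 + 3 = 578 annual rings.
A: Extension rate ≈ 614.1 / 578 = 1.062 mm per year.
Length of B = 1.062 × 380 = 403.6 mm.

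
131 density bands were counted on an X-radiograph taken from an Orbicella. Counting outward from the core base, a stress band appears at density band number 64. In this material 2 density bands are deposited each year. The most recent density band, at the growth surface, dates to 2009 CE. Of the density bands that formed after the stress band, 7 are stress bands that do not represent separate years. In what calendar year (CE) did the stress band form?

131 − 64 = 67 density bands lie beyond the stress band toward the growth surface.
Excluding 7 false density bands: 67 − 7 = 60.
60 density bands at 2 per year is 60 / 2 = 30 years.
2009 − 30 = 1979 CE.

1979 CE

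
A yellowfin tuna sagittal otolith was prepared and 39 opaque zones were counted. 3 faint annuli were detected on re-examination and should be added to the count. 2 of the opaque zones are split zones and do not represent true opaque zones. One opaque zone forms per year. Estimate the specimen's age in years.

40 years

True opaque zone count = 39 − 2 + 3 = 40.
One opaque zone per year makes the duration 40 years.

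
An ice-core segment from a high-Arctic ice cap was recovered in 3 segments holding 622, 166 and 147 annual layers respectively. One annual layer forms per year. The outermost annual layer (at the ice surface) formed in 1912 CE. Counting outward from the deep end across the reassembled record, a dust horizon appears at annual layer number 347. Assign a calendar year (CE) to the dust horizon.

1324 CE

Total annual layers = 622 + 166 + 147 = 935.
935 − 347 = 588 annual layers lie beyond the dust horizon toward the ice surface.
Counting back 588 years from 1912 CE places the dust horizon in 1912 − 588 = 1324 CE.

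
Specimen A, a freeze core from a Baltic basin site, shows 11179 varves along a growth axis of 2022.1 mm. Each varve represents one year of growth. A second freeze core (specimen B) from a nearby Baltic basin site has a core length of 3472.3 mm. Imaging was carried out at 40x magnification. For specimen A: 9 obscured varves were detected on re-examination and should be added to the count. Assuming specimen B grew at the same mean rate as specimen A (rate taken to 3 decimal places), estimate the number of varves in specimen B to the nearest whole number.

19184 varves

Specimen A: true varve count = 11179 + 9 = 11188.
A: Extension rate ≈ 2022.1 / 11188 = 0.181 mm per year.
B spans 3472.3 / 0.181 = 19183.98 years ≈ 19184 varves.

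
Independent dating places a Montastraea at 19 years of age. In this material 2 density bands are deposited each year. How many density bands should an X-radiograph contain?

19 years at 2 density bands per year gives 19 × 2 = 38 density bands.
So 38 density bands should be present.

38 density bands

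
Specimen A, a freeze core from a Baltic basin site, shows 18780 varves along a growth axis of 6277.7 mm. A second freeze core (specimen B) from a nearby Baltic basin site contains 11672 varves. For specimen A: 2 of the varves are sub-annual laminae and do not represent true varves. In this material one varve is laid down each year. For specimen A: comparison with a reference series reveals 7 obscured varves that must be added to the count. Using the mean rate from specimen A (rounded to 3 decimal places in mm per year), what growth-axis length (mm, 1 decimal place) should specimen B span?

Specimen A: adjusted count: 18780 − 2 + 7 = 18785 varves.
A: Mean rate = 6277.7 mm / 18785 years ≈ 0.334 mm per year.
Length of B = 0.334 × 11672 = 3898.4 mm.

3898.4 mm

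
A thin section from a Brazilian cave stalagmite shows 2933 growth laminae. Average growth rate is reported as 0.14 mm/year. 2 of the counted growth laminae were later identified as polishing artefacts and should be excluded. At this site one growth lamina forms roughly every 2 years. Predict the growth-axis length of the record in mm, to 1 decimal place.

820.7 mm

True growth lamina count = 2933 − 2 = 2931.
At 2 years per growth lamina, 2931 × 2 = 5862 years.
Predicted length = 0.14 mm/year × 5862 years = 820.7 mm.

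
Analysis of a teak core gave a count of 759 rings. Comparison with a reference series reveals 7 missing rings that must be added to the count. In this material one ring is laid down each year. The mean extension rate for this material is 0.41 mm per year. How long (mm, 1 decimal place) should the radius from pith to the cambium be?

Correcting the raw count gives 759 + 7 = 766 true rings.
766 years at 0.41 mm/year gives 0.41 × 766 = 314.1 mm.

314.1 mm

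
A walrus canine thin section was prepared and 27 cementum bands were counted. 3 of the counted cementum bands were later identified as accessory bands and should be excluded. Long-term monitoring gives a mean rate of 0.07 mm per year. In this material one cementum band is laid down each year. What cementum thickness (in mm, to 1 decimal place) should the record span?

1.7 mm

After corrections the count is 27 − 3 = 24 cementum bands.
24 years at 0.07 mm/year gives 0.07 × 24 = 1.7 mm.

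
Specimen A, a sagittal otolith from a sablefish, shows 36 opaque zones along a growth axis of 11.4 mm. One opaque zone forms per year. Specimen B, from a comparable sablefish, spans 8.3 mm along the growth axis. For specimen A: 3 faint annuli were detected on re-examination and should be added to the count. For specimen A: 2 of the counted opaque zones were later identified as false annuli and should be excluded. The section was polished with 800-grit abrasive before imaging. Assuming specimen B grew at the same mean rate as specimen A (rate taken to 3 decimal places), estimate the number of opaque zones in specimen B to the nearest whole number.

27 opaque zones

Specimen A: correcting the raw count gives 36 − 2 + 3 = 37 true opaque zones.
A: Mean rate = 11.4 mm / 37 years ≈ 0.308 mm/year.
For B, 8.3 / 0.308 = 26.95 years ≈ 27 opaque zones.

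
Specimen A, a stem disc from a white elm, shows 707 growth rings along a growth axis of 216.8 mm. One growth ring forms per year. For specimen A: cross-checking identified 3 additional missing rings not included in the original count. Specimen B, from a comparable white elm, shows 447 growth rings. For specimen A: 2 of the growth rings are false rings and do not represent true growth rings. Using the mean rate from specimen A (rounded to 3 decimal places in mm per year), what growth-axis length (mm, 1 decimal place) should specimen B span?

Specimen A: correcting the raw count gives 707 − 2 + 3 = 708 true growth rings.
A: Extension rate ≈ 216.8 / 708 = 0.306 mm/yr.
For B, 0.306 mm/year × 447 years = 136.8 mm.

136.8 mm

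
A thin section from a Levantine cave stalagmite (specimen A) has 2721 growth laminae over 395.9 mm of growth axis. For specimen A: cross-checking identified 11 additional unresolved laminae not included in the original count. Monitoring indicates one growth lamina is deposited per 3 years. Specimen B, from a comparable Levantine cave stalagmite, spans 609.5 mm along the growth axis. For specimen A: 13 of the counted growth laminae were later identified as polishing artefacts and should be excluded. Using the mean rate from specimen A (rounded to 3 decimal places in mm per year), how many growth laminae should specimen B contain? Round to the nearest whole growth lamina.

4146 growth laminae

Specimen A: after corrections the count is 2721 − 13 + 11 = 2719 growth laminae.
Specimen A: at 3 years per growth lamina, 2719 × 3 = 8157 years.
A: Extension rate ≈ 395.9 / 8157 = 0.049 mm/year.
For B, 609.5 / 0.049 = 12438.78 years; at 3 years per growth lamina that is 12438.78 / 3 ≈ 4146 growth laminae.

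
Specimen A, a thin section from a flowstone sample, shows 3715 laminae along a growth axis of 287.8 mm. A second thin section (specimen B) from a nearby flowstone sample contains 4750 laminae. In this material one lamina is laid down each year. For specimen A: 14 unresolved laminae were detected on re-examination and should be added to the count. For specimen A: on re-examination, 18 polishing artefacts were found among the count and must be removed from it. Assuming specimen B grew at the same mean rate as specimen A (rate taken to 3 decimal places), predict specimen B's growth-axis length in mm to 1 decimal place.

370.5 mm

Specimen A: correcting the raw count gives 3715 − 18 + 14 = 3711 true laminae.
A: 287.8 mm over 3711 years gives 287.8 / 3711 ≈ 0.078 mm per year.
B's length ≈ 0.078 × 4750 = 370.5 mm.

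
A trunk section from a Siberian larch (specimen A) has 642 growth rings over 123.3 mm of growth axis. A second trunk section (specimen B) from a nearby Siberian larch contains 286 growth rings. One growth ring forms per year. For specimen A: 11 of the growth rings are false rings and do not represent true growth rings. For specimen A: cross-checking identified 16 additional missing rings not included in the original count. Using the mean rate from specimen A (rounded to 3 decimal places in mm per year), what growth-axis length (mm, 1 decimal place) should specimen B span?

Specimen A: correcting the raw count gives 642 − 11 + 16 = 647 true growth rings.
A: 123.3 mm over 647 years gives 123.3 / 647 ≈ 0.191 mm/year.
Length of B = 0.191 × 286 = 54.6 mm.

54.6 mm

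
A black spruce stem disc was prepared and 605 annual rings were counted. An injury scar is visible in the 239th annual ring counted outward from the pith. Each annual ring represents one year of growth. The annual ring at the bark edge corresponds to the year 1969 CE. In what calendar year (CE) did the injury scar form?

1603 CE

The injury scar sits at annual ring 239 from the pith, so 605 − 239 = 366 annual rings formed after it.
The annual ring at the bark edge is 1969 CE, so the injury scar dates to 1969 − 366 = 1603 CE.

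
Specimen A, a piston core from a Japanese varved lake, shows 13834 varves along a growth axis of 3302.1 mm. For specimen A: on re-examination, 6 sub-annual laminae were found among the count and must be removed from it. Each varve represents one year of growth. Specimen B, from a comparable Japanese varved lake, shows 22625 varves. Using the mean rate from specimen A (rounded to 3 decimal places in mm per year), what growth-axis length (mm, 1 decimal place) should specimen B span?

5407.4 mm

Specimen A: after corrections the count is 13834 − 6 = 13828 varves.
A: Extension rate ≈ 3302.1 / 13828 = 0.239 mm/yr.
Length of B = 0.239 × 22625 = 5407.4 mm.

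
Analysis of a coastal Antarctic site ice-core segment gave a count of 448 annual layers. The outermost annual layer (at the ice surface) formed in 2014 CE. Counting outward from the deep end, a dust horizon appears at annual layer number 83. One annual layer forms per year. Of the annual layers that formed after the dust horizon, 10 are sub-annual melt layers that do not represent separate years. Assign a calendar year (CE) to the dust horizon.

The dust horizon sits at annual layer 83 from the deep end, so 448 − 83 = 365 annual layers formed after it.
365 − 10 false = 355 true annual layers after the dust horizon.
Counting back 355 years from 2014 CE places the dust horizon in 2014 − 355 = 1659 CE.

1659 CE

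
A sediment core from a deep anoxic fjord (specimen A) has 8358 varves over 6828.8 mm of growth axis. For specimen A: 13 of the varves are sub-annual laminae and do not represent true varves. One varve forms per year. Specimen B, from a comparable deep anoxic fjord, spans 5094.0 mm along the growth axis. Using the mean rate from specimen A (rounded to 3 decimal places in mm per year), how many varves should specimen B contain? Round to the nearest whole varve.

6227 varves

Specimen A: adjusted count: 8358 − 13 = 8345 varves.
A: Extension rate ≈ 6828.8 / 8345 = 0.818 mm/yr.
Specimen B: 5094.0 mm / 0.818 mm per year = 6227.38 years ≈ 6227 varves.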